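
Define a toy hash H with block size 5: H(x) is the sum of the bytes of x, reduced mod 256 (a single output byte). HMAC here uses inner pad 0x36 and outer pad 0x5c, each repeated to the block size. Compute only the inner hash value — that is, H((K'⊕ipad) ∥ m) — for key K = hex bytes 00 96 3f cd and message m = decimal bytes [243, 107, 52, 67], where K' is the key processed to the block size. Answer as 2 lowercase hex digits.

e5

Key hex bytes 00 96 3f cd is 4 bytes ≤ B = 5; zero-pad to 5 bytes: K' = 00 96 3f cd 00.
K' ⊕ ipad = 36 a0 09 fb 36.
Inner input = 36 a0 09 fb 36 ∥ f3 6b 34 43.
Inner hash: sum = 54+160+9+251+54+243+107+52+67 = 997; mod 256 = 229 → e5.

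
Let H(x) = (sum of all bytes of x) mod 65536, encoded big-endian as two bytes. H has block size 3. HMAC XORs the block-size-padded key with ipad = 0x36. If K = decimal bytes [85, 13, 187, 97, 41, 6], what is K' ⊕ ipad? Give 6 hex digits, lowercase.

379b36

Key decimal bytes [85, 13, 187, 97, 41, 6] = 55 0d bb 61 29 06 is 6 bytes > B = 3, so hash it first: H(key) = 01 ad, then zero-pad to 3 bytes: K' = 01 ad 00.
XOR each byte with 0x36: 01⊕36=37, ad⊕36=9b, 00⊕36=36.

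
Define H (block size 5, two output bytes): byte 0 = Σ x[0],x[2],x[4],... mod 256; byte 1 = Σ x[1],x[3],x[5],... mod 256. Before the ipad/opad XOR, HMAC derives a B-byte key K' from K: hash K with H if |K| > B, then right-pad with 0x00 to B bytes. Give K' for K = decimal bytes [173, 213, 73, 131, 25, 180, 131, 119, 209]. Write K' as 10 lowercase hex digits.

6383000000

|K| = 9 > B = 5, so first hash the key.
H(K): even-index sum = 611 mod 256 = 99; odd-index sum = 643 mod 256 = 131 → 63 83.
Zero-pad H(K) = 63 83 to 5 bytes: K' = 63 83 00 00 00.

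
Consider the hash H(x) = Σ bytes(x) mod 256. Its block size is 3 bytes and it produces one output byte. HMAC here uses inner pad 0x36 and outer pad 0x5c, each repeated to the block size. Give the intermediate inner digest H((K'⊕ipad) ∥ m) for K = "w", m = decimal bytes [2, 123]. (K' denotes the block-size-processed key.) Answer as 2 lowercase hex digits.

2a

Key "w" = 77 is 1 byte ≤ B = 3; zero-pad to 3 bytes: K' = 77 00 00.
K' ⊕ ipad = 41 36 36.
Inner input = 41 36 36 ∥ 02 7b.
Inner hash: sum = 65+54+54+2+123 = 298; mod 256 = 42 → 2a.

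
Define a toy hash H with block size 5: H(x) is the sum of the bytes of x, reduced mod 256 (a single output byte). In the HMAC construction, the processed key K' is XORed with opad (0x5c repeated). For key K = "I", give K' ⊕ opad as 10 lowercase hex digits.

Key "I" = 49 is 1 byte ≤ B = 5; zero-pad to 5 bytes: K' = 49 00 00 00 00.
XOR each byte with 0x5c: 49⊕5c=15, 00⊕5c=5c, 00⊕5c=5c, 00⊕5c=5c, 00⊕5c=5c.

155c5c5c5c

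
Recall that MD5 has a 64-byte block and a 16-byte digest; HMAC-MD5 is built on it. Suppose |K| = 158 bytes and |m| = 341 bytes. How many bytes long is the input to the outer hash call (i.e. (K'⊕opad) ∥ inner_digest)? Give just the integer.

80

Key is 158 > 64 bytes, so it is hashed to 16 bytes then zero-padded to 64: |K'| = 64.
Outer input = (K'⊕opad) ∥ H(inner) → 64 + 16 = 80 bytes.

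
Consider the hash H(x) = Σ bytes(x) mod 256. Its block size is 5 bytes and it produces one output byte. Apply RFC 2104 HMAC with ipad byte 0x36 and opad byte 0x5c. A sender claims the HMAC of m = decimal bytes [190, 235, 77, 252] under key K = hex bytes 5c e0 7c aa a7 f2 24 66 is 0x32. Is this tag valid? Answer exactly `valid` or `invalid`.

Key hex bytes 5c e0 7c aa a7 f2 24 66 is 8 bytes > B = 5, so hash it first: H(key) = 85, then zero-pad to 5 bytes: K' = 85 00 00 00 00.
K' ⊕ ipad = b3 36 36 36 36; K' ⊕ opad = d9 5c 5c 5c 5c.
Inner hash: sum = 179+54+54+54+54+190+235+77+252 = 1149; mod 256 = 125 → 7d.
Outer hash (recomputed tag): sum = 217+92+92+92+92+125 = 710; mod 256 = 198 → c6.
Recomputed tag = c6; claimed = 32 → mismatch.

invalid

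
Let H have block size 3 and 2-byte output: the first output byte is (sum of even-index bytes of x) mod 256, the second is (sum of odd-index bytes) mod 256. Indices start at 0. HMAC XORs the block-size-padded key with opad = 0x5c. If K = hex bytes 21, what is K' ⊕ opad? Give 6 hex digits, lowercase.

Key hex bytes 21 is 1 byte ≤ B = 3; zero-pad to 3 bytes: K' = 21 00 00.
XOR each byte with 0x5c: 21⊕5c=7d, 00⊕5c=5c, 00⊕5c=5c.

7d5c5c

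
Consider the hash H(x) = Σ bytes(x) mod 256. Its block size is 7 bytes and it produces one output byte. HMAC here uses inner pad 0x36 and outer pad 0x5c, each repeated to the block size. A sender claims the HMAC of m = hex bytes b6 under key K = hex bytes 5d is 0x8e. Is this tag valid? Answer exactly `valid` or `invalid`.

valid

Key hex bytes 5d is 1 byte ≤ B = 7; zero-pad to 7 bytes: K' = 5d 00 00 00 00 00 00.
K' ⊕ ipad = 6b 36 36 36 36 36 36; K' ⊕ opad = 01 5c 5c 5c 5c 5c 5c.
Inner hash: sum = 107+54+54+54+54+54+54+182 = 613; mod 256 = 101 → 65.
Outer hash (recomputed tag): sum = 1+92+92+92+92+92+92+101 = 654; mod 256 = 142 → 8e.
Recomputed tag = 8e; claimed = 8e → match.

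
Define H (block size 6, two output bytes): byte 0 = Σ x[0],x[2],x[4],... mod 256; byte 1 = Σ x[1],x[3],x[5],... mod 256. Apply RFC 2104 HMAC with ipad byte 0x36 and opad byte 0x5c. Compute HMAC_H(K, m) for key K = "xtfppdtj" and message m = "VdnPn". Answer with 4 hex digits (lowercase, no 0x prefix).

Key "xtfppdtj" = 78 74 66 70 70 64 74 6a is 8 bytes > B = 6, so hash it first: H(key) = c2 b2, then zero-pad to 6 bytes: K' = c2 b2 00 00 00 00.
K' ⊕ ipad = f4 84 36 36 36 36.  K' ⊕ opad = 9e ee 5c 5c 5c 5c.
Inner input = (K'⊕ipad) ∥ m = f4 84 36 36 36 36 ∥ 56 64 6e 50 6e.
Inner hash: even-index sum = 658 mod 256 = 146; odd-index sum = 420 mod 256 = 164 → 92 a4.
Outer input = (K'⊕opad) ∥ inner = 9e ee 5c 5c 5c 5c ∥ 92 a4.
Outer hash (tag): even-index sum = 488 mod 256 = 232; odd-index sum = 586 mod 256 = 74 → e8 4a.

e84a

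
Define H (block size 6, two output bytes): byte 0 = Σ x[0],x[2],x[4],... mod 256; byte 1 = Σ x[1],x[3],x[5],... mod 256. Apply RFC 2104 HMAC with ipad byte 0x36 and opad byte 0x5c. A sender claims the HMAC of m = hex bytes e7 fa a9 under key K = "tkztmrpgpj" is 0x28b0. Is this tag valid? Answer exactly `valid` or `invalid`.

valid

Key "tkztmrpgpj" = 74 6b 7a 74 6d 72 70 67 70 6a is 10 bytes > B = 6, so hash it first: H(key) = 3b 22, then zero-pad to 6 bytes: K' = 3b 22 00 00 00 00.
K' ⊕ ipad = 0d 14 36 36 36 36; K' ⊕ opad = 67 7e 5c 5c 5c 5c.
Inner hash: even-index sum = 521 mod 256 = 9; odd-index sum = 378 mod 256 = 122 → 09 7a.
Outer hash (recomputed tag): even-index sum = 296 mod 256 = 40; odd-index sum = 432 mod 256 = 176 → 28 b0.
Recomputed tag = 28b0; claimed = 28b0 → match.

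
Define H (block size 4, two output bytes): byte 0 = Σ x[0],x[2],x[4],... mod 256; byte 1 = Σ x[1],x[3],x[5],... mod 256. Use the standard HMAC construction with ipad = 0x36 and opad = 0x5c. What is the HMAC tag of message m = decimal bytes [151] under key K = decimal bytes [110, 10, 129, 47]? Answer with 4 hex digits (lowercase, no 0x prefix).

b51e

Key decimal bytes [110, 10, 129, 47] = 6e 0a 81 2f is exactly B = 4 bytes: K' = 6e 0a 81 2f.
K' ⊕ ipad = 58 3c b7 19.  K' ⊕ opad = 32 56 dd 73.
Inner input = (K'⊕ipad) ∥ m = 58 3c b7 19 ∥ 97.
Inner hash: even-index sum = 422 mod 256 = 166; odd-index sum = 85 mod 256 = 85 → a6 55.
Outer input = (K'⊕opad) ∥ inner = 32 56 dd 73 ∥ a6 55.
Outer hash (tag): even-index sum = 437 mod 256 = 181; odd-index sum = 286 mod 256 = 30 → b5 1e.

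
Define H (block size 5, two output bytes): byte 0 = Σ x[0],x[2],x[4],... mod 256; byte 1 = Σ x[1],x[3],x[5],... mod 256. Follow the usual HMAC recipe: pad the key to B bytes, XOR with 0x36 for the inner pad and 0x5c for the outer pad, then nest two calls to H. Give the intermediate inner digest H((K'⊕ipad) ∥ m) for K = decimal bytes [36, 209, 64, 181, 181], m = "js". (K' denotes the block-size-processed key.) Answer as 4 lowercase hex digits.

Key decimal bytes [36, 209, 64, 181, 181] = 24 d1 40 b5 b5 is exactly B = 5 bytes: K' = 24 d1 40 b5 b5.
K' ⊕ ipad = 12 e7 76 83 83.
Inner input = 12 e7 76 83 83 ∥ 6a 73.
Inner hash: even-index sum = 382 mod 256 = 126; odd-index sum = 468 mod 256 = 212 → 7e d4.

7ed4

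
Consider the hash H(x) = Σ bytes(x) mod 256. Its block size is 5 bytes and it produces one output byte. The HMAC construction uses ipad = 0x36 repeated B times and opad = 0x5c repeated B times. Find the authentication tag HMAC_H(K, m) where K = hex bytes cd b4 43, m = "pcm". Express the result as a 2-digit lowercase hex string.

ee

Key hex bytes cd b4 43 is 3 bytes ≤ B = 5; zero-pad to 5 bytes: K' = cd b4 43 00 00.
K' ⊕ ipad = fb 82 75 36 36.  K' ⊕ opad = 91 e8 1f 5c 5c.
Inner input = (K'⊕ipad) ∥ m = fb 82 75 36 36 ∥ 70 63 6d.
Inner hash: sum = 251+130+117+54+54+112+99+109 = 926; mod 256 = 158 → 9e.
Outer input = (K'⊕opad) ∥ inner = 91 e8 1f 5c 5c ∥ 9e.
Outer hash (tag): sum = 145+232+31+92+92+158 = 750; mod 256 = 238 → ee.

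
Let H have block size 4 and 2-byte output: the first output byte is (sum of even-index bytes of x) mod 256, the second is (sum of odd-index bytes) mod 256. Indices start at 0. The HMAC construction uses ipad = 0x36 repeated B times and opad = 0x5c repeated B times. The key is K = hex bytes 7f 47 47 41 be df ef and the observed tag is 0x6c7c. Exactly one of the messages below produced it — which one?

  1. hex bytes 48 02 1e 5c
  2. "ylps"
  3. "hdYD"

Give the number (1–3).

Key hex bytes 7f 47 47 41 be df ef is 7 bytes > B = 4, so hash it first: H(key) = 73 67, then zero-pad to 4 bytes: K' = 73 67 00 00.
K' ⊕ ipad = 45 51 36 36; K' ⊕ opad = 2f 3b 5c 5c.
m1: inner = H(45 51 36 36 48 02 1e 5c) = e1 e5; tag = H(2f 3b 5c 5c e1 e5) = 6c7c ← matches
m2: inner = H(45 51 36 36 79 6c 70 73) = 64 66; tag = H(2f 3b 5c 5c 64 66) = effd
m3: inner = H(45 51 36 36 68 64 59 44) = 3c 2f; tag = H(2f 3b 5c 5c 3c 2f) = c7c6

1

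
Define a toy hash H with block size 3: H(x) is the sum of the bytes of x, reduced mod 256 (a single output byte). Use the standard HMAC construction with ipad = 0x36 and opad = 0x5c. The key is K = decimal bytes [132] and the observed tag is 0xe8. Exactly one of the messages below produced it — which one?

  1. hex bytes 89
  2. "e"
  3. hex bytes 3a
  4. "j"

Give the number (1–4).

Key decimal bytes [132] = 84 is 1 byte ≤ B = 3; zero-pad to 3 bytes: K' = 84 00 00.
K' ⊕ ipad = b2 36 36; K' ⊕ opad = d8 5c 5c.
m1: inner = H(b2 36 36 89) = a7; tag = H(d8 5c 5c a7) = 37
m2: inner = H(b2 36 36 65) = 83; tag = H(d8 5c 5c 83) = 13
m3: inner = H(b2 36 36 3a) = 58; tag = H(d8 5c 5c 58) = e8 ← matches
m4: inner = H(b2 36 36 6a) = 88; tag = H(d8 5c 5c 88) = 18

3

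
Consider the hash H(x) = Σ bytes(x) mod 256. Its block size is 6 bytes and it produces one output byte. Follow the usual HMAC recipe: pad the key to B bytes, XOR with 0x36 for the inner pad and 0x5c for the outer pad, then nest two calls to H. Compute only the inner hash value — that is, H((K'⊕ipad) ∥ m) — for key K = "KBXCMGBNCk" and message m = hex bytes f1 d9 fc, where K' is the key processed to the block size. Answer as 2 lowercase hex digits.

a0

Key "KBXCMGBNCk" = 4b 42 58 43 4d 47 42 4e 43 6b is 10 bytes > B = 6, so hash it first: H(key) = fa, then zero-pad to 6 bytes: K' = fa 00 00 00 00 00.
K' ⊕ ipad = cc 36 36 36 36 36.
Inner input = cc 36 36 36 36 36 ∥ f1 d9 fc.
Inner hash: sum = 204+54+54+54+54+54+241+217+252 = 1184; mod 256 = 160 → a0.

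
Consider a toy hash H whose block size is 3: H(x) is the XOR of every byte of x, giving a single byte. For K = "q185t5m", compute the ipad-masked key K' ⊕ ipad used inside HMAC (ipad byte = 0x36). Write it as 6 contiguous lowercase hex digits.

Key "q185t5m" = 71 31 38 35 74 35 6d is 7 bytes > B = 3, so hash it first: H(key) = 61, then zero-pad to 3 bytes: K' = 61 00 00.
XOR each byte with 0x36: 61⊕36=57, 00⊕36=36, 00⊕36=36.

573636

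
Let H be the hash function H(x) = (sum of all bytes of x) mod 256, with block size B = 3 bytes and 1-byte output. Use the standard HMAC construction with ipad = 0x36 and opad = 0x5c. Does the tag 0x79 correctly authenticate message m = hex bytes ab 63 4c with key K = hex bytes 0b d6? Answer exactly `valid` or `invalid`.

invalid

Key hex bytes 0b d6 is 2 bytes ≤ B = 3; zero-pad to 3 bytes: K' = 0b d6 00.
K' ⊕ ipad = 3d e0 36; K' ⊕ opad = 57 8a 5c.
Inner hash: sum = 61+224+54+171+99+76 = 685; mod 256 = 173 → ad.
Outer hash (recomputed tag): sum = 87+138+92+173 = 490; mod 256 = 234 → ea.
Recomputed tag = ea; claimed = 79 → mismatch.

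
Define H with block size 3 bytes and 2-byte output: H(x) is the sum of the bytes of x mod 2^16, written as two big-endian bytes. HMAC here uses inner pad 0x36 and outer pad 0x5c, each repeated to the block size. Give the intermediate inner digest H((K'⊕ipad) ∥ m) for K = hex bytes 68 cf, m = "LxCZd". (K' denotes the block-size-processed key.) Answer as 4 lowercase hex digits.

0352

Key hex bytes 68 cf is 2 bytes ≤ B = 3; zero-pad to 3 bytes: K' = 68 cf 00.
K' ⊕ ipad = 5e f9 36.
Inner input = 5e f9 36 ∥ 4c 78 43 5a 64.
Inner hash: sum = 94+249+54+76+120+67+90+100 = 850 → 03 52.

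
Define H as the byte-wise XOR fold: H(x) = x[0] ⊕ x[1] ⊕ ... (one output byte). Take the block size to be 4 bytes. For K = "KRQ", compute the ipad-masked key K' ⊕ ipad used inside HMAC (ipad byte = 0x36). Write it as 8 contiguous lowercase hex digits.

Key "KRQ" = 4b 52 51 is 3 bytes ≤ B = 4; zero-pad to 4 bytes: K' = 4b 52 51 00.
XOR each byte with 0x36: 4b⊕36=7d, 52⊕36=64, 51⊕36=67, 00⊕36=36.

7d646736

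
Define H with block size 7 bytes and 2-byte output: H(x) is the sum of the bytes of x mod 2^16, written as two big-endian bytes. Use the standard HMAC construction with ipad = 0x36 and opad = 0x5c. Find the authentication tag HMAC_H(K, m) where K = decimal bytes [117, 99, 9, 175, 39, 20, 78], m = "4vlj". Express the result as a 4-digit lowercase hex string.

Key decimal bytes [117, 99, 9, 175, 39, 20, 78] = 75 63 09 af 27 14 4e is exactly B = 7 bytes: K' = 75 63 09 af 27 14 4e.
K' ⊕ ipad = 43 55 3f 99 11 22 78.  K' ⊕ opad = 29 3f 55 f3 7b 48 12.
Inner input = (K'⊕ipad) ∥ m = 43 55 3f 99 11 22 78 ∥ 34 76 6c 6a.
Inner hash: sum = 67+85+63+153+17+34+120+52+118+108+106 = 923 → 03 9b.
Outer input = (K'⊕opad) ∥ inner = 29 3f 55 f3 7b 48 12 ∥ 03 9b.
Outer hash (tag): sum = 41+63+85+243+123+72+18+3+155 = 803 → 03 23.

0323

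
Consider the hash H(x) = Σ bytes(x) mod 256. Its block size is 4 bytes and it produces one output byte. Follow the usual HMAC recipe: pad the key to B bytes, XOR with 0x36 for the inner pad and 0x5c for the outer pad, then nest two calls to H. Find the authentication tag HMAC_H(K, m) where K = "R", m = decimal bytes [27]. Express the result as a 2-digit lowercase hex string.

43

Key "R" = 52 is 1 byte ≤ B = 4; zero-pad to 4 bytes: K' = 52 00 00 00.
K' ⊕ ipad = 64 36 36 36.  K' ⊕ opad = 0e 5c 5c 5c.
Inner input = (K'⊕ipad) ∥ m = 64 36 36 36 ∥ 1b.
Inner hash: sum = 100+54+54+54+27 = 289; mod 256 = 33 → 21.
Outer input = (K'⊕opad) ∥ inner = 0e 5c 5c 5c ∥ 21.
Outer hash (tag): sum = 14+92+92+92+33 = 323; mod 256 = 67 → 43.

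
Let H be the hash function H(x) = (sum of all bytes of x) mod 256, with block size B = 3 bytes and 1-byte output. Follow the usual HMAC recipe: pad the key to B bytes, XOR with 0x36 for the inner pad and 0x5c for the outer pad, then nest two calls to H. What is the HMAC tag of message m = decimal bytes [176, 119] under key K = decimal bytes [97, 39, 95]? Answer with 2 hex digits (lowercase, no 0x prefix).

b3

Key decimal bytes [97, 39, 95] = 61 27 5f is exactly B = 3 bytes: K' = 61 27 5f.
K' ⊕ ipad = 57 11 69.  K' ⊕ opad = 3d 7b 03.
Inner input = (K'⊕ipad) ∥ m = 57 11 69 ∥ b0 77.
Inner hash: sum = 87+17+105+176+119 = 504; mod 256 = 248 → f8.
Outer input = (K'⊕opad) ∥ inner = 3d 7b 03 ∥ f8.
Outer hash (tag): sum = 61+123+3+248 = 435; mod 256 = 179 → b3.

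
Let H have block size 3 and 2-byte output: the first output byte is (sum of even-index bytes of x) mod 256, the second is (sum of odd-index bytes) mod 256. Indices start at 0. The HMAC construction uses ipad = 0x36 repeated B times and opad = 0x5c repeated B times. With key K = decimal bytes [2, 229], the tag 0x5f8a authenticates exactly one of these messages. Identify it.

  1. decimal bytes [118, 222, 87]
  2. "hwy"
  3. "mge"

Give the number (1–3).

Key decimal bytes [2, 229] = 02 e5 is 2 bytes ≤ B = 3; zero-pad to 3 bytes: K' = 02 e5 00.
K' ⊕ ipad = 34 d3 36; K' ⊕ opad = 5e b9 5c.
m1: inner = H(34 d3 36 76 de 57) = 48 a0; tag = H(5e b9 5c 48 a0) = 5a01
m2: inner = H(34 d3 36 68 77 79) = e1 b4; tag = H(5e b9 5c e1 b4) = 6e9a
m3: inner = H(34 d3 36 6d 67 65) = d1 a5; tag = H(5e b9 5c d1 a5) = 5f8a ← matches

3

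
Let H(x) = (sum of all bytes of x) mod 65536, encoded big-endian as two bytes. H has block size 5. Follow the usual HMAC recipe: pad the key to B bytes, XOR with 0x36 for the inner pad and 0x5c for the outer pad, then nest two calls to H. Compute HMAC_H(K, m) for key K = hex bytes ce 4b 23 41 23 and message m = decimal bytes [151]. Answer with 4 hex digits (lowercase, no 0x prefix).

0273

Key hex bytes ce 4b 23 41 23 is exactly B = 5 bytes: K' = ce 4b 23 41 23.
K' ⊕ ipad = f8 7d 15 77 15.  K' ⊕ opad = 92 17 7f 1d 7f.
Inner input = (K'⊕ipad) ∥ m = f8 7d 15 77 15 ∥ 97.
Inner hash: sum = 248+125+21+119+21+151 = 685 → 02 ad.
Outer input = (K'⊕opad) ∥ inner = 92 17 7f 1d 7f ∥ 02 ad.
Outer hash (tag): sum = 146+23+127+29+127+2+173 = 627 → 02 73.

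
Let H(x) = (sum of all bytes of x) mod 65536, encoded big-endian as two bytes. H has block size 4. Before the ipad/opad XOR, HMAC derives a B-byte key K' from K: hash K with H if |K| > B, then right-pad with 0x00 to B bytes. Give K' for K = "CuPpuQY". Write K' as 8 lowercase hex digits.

|K| = 7 > B = 4, so first hash the key.
H(K): sum = 67+117+80+112+117+81+89 = 663 → 02 97.
Zero-pad H(K) = 02 97 to 4 bytes: K' = 02 97 00 00.

02970000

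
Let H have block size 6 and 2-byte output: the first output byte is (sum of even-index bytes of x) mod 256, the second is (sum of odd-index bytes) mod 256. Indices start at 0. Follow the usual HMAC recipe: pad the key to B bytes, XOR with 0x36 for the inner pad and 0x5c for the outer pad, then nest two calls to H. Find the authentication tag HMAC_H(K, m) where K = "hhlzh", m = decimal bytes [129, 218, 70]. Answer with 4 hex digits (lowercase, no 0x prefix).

7570

Key "hhlzh" = 68 68 6c 7a 68 is 5 bytes ≤ B = 6; zero-pad to 6 bytes: K' = 68 68 6c 7a 68 00.
K' ⊕ ipad = 5e 5e 5a 4c 5e 36.  K' ⊕ opad = 34 34 30 26 34 5c.
Inner input = (K'⊕ipad) ∥ m = 5e 5e 5a 4c 5e 36 ∥ 81 da 46.
Inner hash: even-index sum = 477 mod 256 = 221; odd-index sum = 442 mod 256 = 186 → dd ba.
Outer input = (K'⊕opad) ∥ inner = 34 34 30 26 34 5c ∥ dd ba.
Outer hash (tag): even-index sum = 373 mod 256 = 117; odd-index sum = 368 mod 256 = 112 → 75 70.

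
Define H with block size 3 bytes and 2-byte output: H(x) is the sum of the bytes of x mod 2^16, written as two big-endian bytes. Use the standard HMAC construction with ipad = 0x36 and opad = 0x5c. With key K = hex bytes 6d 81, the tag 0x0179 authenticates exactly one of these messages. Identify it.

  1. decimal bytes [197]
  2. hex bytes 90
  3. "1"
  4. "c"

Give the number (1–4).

Key hex bytes 6d 81 is 2 bytes ≤ B = 3; zero-pad to 3 bytes: K' = 6d 81 00.
K' ⊕ ipad = 5b b7 36; K' ⊕ opad = 31 dd 5c.
m1: inner = H(5b b7 36 c5) = 02 0d; tag = H(31 dd 5c 02 0d) = 0179 ← matches
m2: inner = H(5b b7 36 90) = 01 d8; tag = H(31 dd 5c 01 d8) = 0243
m3: inner = H(5b b7 36 31) = 01 79; tag = H(31 dd 5c 01 79) = 01e4
m4: inner = H(5b b7 36 63) = 01 ab; tag = H(31 dd 5c 01 ab) = 0216

1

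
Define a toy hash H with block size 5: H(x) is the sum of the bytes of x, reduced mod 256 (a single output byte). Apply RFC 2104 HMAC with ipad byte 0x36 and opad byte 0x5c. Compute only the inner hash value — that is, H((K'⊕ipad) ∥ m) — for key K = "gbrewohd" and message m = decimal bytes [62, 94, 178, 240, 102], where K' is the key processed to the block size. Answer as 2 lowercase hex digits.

e0

Key "gbrewohd" = 67 62 72 65 77 6f 68 64 is 8 bytes > B = 5, so hash it first: H(key) = 52, then zero-pad to 5 bytes: K' = 52 00 00 00 00.
K' ⊕ ipad = 64 36 36 36 36.
Inner input = 64 36 36 36 36 ∥ 3e 5e b2 f0 66.
Inner hash: sum = 100+54+54+54+54+62+94+178+240+102 = 992; mod 256 = 224 → e0.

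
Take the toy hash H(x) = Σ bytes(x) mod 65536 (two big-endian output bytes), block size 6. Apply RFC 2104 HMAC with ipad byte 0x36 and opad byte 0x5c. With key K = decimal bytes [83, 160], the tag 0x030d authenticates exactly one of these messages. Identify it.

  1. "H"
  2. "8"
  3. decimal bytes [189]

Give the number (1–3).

3

Key decimal bytes [83, 160] = 53 a0 is 2 bytes ≤ B = 6; zero-pad to 6 bytes: K' = 53 a0 00 00 00 00.
K' ⊕ ipad = 65 96 36 36 36 36; K' ⊕ opad = 0f fc 5c 5c 5c 5c.
m1: inner = H(65 96 36 36 36 36 48) = 02 1b; tag = H(0f fc 5c 5c 5c 5c 02 1b) = 0298
m2: inner = H(65 96 36 36 36 36 38) = 02 0b; tag = H(0f fc 5c 5c 5c 5c 02 0b) = 0288
m3: inner = H(65 96 36 36 36 36 bd) = 02 90; tag = H(0f fc 5c 5c 5c 5c 02 90) = 030d ← matches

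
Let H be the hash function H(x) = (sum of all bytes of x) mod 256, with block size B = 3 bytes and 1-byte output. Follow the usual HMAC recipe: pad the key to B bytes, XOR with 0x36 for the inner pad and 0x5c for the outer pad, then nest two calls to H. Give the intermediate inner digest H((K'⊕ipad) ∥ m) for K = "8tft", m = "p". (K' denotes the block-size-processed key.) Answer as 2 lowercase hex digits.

8c

Key "8tft" = 38 74 66 74 is 4 bytes > B = 3, so hash it first: H(key) = 86, then zero-pad to 3 bytes: K' = 86 00 00.
K' ⊕ ipad = b0 36 36.
Inner input = b0 36 36 ∥ 70.
Inner hash: sum = 176+54+54+112 = 396; mod 256 = 140 → 8c.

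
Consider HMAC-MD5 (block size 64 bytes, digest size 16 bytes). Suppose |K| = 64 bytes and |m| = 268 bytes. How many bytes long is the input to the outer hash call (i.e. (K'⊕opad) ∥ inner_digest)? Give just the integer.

Key is 64 ≤ 64 bytes, zero-padded: |K'| = 64.
Outer input = (K'⊕opad) ∥ H(inner) → 64 + 16 = 80 bytes.

80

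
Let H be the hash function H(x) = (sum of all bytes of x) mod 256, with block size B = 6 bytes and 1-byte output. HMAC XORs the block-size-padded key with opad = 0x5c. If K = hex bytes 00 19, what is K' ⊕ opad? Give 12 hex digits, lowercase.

5c455c5c5c5c

Key hex bytes 00 19 is 2 bytes ≤ B = 6; zero-pad to 6 bytes: K' = 00 19 00 00 00 00.
XOR each byte with 0x5c: 00⊕5c=5c, 19⊕5c=45, 00⊕5c=5c, 00⊕5c=5c, 00⊕5c=5c, 00⊕5c=5c.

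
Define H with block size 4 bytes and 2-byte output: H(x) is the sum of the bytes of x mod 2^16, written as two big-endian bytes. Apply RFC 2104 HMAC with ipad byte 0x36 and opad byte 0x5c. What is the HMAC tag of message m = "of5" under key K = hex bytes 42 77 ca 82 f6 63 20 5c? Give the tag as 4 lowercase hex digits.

0236

Key hex bytes 42 77 ca 82 f6 63 20 5c is 8 bytes > B = 4, so hash it first: H(key) = 03 da, then zero-pad to 4 bytes: K' = 03 da 00 00.
K' ⊕ ipad = 35 ec 36 36.  K' ⊕ opad = 5f 86 5c 5c.
Inner input = (K'⊕ipad) ∥ m = 35 ec 36 36 ∥ 6f 66 35.
Inner hash: sum = 53+236+54+54+111+102+53 = 663 → 02 97.
Outer input = (K'⊕opad) ∥ inner = 5f 86 5c 5c ∥ 02 97.
Outer hash (tag): sum = 95+134+92+92+2+151 = 566 → 02 36.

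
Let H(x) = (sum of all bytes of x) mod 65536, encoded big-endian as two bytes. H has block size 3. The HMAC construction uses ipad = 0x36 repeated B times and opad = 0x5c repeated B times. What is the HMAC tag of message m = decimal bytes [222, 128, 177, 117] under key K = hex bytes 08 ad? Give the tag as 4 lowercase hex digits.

Key hex bytes 08 ad is 2 bytes ≤ B = 3; zero-pad to 3 bytes: K' = 08 ad 00.
K' ⊕ ipad = 3e 9b 36.  K' ⊕ opad = 54 f1 5c.
Inner input = (K'⊕ipad) ∥ m = 3e 9b 36 ∥ de 80 b1 75.
Inner hash: sum = 62+155+54+222+128+177+117 = 915 → 03 93.
Outer input = (K'⊕opad) ∥ inner = 54 f1 5c ∥ 03 93.
Outer hash (tag): sum = 84+241+92+3+147 = 567 → 02 37.

0237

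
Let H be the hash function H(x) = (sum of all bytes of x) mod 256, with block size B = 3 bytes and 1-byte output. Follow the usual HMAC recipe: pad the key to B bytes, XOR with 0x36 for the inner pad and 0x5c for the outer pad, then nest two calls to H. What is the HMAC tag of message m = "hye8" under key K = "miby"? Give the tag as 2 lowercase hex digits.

16

Key "miby" = 6d 69 62 79 is 4 bytes > B = 3, so hash it first: H(key) = b1, then zero-pad to 3 bytes: K' = b1 00 00.
K' ⊕ ipad = 87 36 36.  K' ⊕ opad = ed 5c 5c.
Inner input = (K'⊕ipad) ∥ m = 87 36 36 ∥ 68 79 65 38.
Inner hash: sum = 135+54+54+104+121+101+56 = 625; mod 256 = 113 → 71.
Outer input = (K'⊕opad) ∥ inner = ed 5c 5c ∥ 71.
Outer hash (tag): sum = 237+92+92+113 = 534; mod 256 = 22 → 16.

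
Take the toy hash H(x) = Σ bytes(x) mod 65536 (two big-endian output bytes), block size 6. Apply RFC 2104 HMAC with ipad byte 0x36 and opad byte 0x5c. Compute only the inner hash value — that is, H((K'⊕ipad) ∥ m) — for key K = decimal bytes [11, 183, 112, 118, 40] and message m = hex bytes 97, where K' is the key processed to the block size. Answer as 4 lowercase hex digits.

Key decimal bytes [11, 183, 112, 118, 40] = 0b b7 70 76 28 is 5 bytes ≤ B = 6; zero-pad to 6 bytes: K' = 0b b7 70 76 28 00.
K' ⊕ ipad = 3d 81 46 40 1e 36.
Inner input = 3d 81 46 40 1e 36 ∥ 97.
Inner hash: sum = 61+129+70+64+30+54+151 = 559 → 02 2f.

022f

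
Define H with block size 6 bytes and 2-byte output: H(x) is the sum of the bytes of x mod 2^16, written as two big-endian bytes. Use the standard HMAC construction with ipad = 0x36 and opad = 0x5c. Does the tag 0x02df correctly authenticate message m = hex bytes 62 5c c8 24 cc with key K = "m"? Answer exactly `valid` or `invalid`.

Key "m" = 6d is 1 byte ≤ B = 6; zero-pad to 6 bytes: K' = 6d 00 00 00 00 00.
K' ⊕ ipad = 5b 36 36 36 36 36; K' ⊕ opad = 31 5c 5c 5c 5c 5c.
Inner hash: sum = 91+54+54+54+54+54+98+92+200+36+204 = 991 → 03 df.
Outer hash (recomputed tag): sum = 49+92+92+92+92+92+3+223 = 735 → 02 df.
Recomputed tag = 02df; claimed = 02df → match.

valid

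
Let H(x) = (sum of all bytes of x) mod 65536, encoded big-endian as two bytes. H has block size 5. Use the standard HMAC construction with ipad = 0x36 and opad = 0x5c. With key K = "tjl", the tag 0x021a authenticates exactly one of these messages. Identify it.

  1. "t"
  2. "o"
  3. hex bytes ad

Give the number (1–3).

2

Key "tjl" = 74 6a 6c is 3 bytes ≤ B = 5; zero-pad to 5 bytes: K' = 74 6a 6c 00 00.
K' ⊕ ipad = 42 5c 5a 36 36; K' ⊕ opad = 28 36 30 5c 5c.
m1: inner = H(42 5c 5a 36 36 74) = 01 d8; tag = H(28 36 30 5c 5c 01 d8) = 021f
m2: inner = H(42 5c 5a 36 36 6f) = 01 d3; tag = H(28 36 30 5c 5c 01 d3) = 021a ← matches
m3: inner = H(42 5c 5a 36 36 ad) = 02 11; tag = H(28 36 30 5c 5c 02 11) = 0159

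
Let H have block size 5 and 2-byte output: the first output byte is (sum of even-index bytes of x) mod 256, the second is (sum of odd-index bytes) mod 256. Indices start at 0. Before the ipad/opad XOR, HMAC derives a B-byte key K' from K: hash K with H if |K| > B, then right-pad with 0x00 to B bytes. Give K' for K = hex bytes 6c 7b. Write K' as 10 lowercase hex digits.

6c7b000000

Key hex bytes 6c 7b is 2 bytes ≤ B = 5; zero-pad to 5 bytes: K' = 6c 7b 00 00 00.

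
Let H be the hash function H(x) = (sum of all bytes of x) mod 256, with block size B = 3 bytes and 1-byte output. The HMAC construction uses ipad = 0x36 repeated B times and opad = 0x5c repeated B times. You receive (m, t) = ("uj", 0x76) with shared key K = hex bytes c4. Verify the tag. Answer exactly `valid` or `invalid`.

Key hex bytes c4 is 1 byte ≤ B = 3; zero-pad to 3 bytes: K' = c4 00 00.
K' ⊕ ipad = f2 36 36; K' ⊕ opad = 98 5c 5c.
Inner hash: sum = 242+54+54+117+106 = 573; mod 256 = 61 → 3d.
Outer hash (recomputed tag): sum = 152+92+92+61 = 397; mod 256 = 141 → 8d.
Recomputed tag = 8d; claimed = 76 → mismatch.

invalid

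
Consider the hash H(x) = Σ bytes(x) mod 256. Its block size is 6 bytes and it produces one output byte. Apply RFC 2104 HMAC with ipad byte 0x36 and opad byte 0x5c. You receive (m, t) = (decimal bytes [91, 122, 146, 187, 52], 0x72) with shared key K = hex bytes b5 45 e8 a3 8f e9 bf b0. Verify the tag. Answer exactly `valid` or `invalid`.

invalid

Key hex bytes b5 45 e8 a3 8f e9 bf b0 is 8 bytes > B = 6, so hash it first: H(key) = 6c, then zero-pad to 6 bytes: K' = 6c 00 00 00 00 00.
K' ⊕ ipad = 5a 36 36 36 36 36; K' ⊕ opad = 30 5c 5c 5c 5c 5c.
Inner hash: sum = 90+54+54+54+54+54+91+122+146+187+52 = 958; mod 256 = 190 → be.
Outer hash (recomputed tag): sum = 48+92+92+92+92+92+190 = 698; mod 256 = 186 → ba.
Recomputed tag = ba; claimed = 72 → mismatch.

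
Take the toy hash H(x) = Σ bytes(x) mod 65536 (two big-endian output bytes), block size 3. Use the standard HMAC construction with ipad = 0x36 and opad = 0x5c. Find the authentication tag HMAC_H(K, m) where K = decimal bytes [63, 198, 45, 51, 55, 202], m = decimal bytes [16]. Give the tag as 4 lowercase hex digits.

01be

Key decimal bytes [63, 198, 45, 51, 55, 202] = 3f c6 2d 33 37 ca is 6 bytes > B = 3, so hash it first: H(key) = 02 66, then zero-pad to 3 bytes: K' = 02 66 00.
K' ⊕ ipad = 34 50 36.  K' ⊕ opad = 5e 3a 5c.
Inner input = (K'⊕ipad) ∥ m = 34 50 36 ∥ 10.
Inner hash: sum = 52+80+54+16 = 202 → 00 ca.
Outer input = (K'⊕opad) ∥ inner = 5e 3a 5c ∥ 00 ca.
Outer hash (tag): sum = 94+58+92+0+202 = 446 → 01 be.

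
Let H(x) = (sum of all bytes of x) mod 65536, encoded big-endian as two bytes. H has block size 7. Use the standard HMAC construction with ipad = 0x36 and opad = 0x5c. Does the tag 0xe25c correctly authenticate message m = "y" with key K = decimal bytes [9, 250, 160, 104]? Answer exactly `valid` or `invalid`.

invalid

Key decimal bytes [9, 250, 160, 104] = 09 fa a0 68 is 4 bytes ≤ B = 7; zero-pad to 7 bytes: K' = 09 fa a0 68 00 00 00.
K' ⊕ ipad = 3f cc 96 5e 36 36 36; K' ⊕ opad = 55 a6 fc 34 5c 5c 5c.
Inner hash: sum = 63+204+150+94+54+54+54+121 = 794 → 03 1a.
Outer hash (recomputed tag): sum = 85+166+252+52+92+92+92+3+26 = 860 → 03 5c.
Recomputed tag = 035c; claimed = e25c → mismatch.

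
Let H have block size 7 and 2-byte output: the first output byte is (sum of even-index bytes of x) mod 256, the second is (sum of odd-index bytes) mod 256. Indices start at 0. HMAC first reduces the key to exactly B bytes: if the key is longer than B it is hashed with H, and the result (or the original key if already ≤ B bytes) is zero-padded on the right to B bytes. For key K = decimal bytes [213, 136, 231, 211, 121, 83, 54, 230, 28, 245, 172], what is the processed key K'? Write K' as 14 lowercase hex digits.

|K| = 11 > B = 7, so first hash the key.
H(K): even-index sum = 819 mod 256 = 51; odd-index sum = 905 mod 256 = 137 → 33 89.
Zero-pad H(K) = 33 89 to 7 bytes: K' = 33 89 00 00 00 00 00.

33890000000000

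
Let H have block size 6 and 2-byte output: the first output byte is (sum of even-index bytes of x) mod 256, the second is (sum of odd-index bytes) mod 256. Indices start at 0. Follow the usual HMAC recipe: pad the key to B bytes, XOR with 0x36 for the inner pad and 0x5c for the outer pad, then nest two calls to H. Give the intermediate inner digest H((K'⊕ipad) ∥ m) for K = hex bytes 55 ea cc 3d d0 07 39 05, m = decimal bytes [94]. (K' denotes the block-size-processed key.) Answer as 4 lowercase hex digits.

Key hex bytes 55 ea cc 3d d0 07 39 05 is 8 bytes > B = 6, so hash it first: H(key) = 2a 33, then zero-pad to 6 bytes: K' = 2a 33 00 00 00 00.
K' ⊕ ipad = 1c 05 36 36 36 36.
Inner input = 1c 05 36 36 36 36 ∥ 5e.
Inner hash: even-index sum = 230 mod 256 = 230; odd-index sum = 113 mod 256 = 113 → e6 71.

e671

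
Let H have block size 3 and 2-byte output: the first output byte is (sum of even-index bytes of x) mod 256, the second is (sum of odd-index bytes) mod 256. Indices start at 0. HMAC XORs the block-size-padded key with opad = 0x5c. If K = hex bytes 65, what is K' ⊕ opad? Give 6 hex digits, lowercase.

Key hex bytes 65 is 1 byte ≤ B = 3; zero-pad to 3 bytes: K' = 65 00 00.
XOR each byte with 0x5c: 65⊕5c=39, 00⊕5c=5c, 00⊕5c=5c.

395c5c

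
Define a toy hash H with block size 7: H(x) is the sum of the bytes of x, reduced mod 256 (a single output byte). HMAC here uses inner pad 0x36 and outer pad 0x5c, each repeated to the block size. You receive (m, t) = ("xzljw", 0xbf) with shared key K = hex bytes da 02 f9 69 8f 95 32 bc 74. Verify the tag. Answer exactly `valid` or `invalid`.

invalid

Key hex bytes da 02 f9 69 8f 95 32 bc 74 is 9 bytes > B = 7, so hash it first: H(key) = c4, then zero-pad to 7 bytes: K' = c4 00 00 00 00 00 00.
K' ⊕ ipad = f2 36 36 36 36 36 36; K' ⊕ opad = 98 5c 5c 5c 5c 5c 5c.
Inner hash: sum = 242+54+54+54+54+54+54+120+122+108+106+119 = 1141; mod 256 = 117 → 75.
Outer hash (recomputed tag): sum = 152+92+92+92+92+92+92+117 = 821; mod 256 = 53 → 35.
Recomputed tag = 35; claimed = bf → mismatch.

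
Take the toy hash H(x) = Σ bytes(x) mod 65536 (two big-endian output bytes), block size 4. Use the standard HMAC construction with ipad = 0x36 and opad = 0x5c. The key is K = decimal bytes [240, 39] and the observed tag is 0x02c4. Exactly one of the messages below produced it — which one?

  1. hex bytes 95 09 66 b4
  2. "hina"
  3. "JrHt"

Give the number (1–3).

2

Key decimal bytes [240, 39] = f0 27 is 2 bytes ≤ B = 4; zero-pad to 4 bytes: K' = f0 27 00 00.
K' ⊕ ipad = c6 11 36 36; K' ⊕ opad = ac 7b 5c 5c.
m1: inner = H(c6 11 36 36 95 09 66 b4) = 02 fb; tag = H(ac 7b 5c 5c 02 fb) = 02dc
m2: inner = H(c6 11 36 36 68 69 6e 61) = 02 e3; tag = H(ac 7b 5c 5c 02 e3) = 02c4 ← matches
m3: inner = H(c6 11 36 36 4a 72 48 74) = 02 bb; tag = H(ac 7b 5c 5c 02 bb) = 029c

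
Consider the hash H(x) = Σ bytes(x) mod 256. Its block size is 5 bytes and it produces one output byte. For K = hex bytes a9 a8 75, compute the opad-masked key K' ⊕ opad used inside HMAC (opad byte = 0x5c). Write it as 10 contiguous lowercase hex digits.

f5f4295c5c

Key hex bytes a9 a8 75 is 3 bytes ≤ B = 5; zero-pad to 5 bytes: K' = a9 a8 75 00 00.
XOR each byte with 0x5c: a9⊕5c=f5, a8⊕5c=f4, 75⊕5c=29, 00⊕5c=5c, 00⊕5c=5c.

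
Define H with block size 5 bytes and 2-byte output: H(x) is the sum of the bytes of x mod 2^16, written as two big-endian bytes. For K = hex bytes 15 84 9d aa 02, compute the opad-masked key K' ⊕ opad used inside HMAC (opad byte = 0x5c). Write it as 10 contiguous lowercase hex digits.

Key hex bytes 15 84 9d aa 02 is exactly B = 5 bytes: K' = 15 84 9d aa 02.
XOR each byte with 0x5c: 15⊕5c=49, 84⊕5c=d8, 9d⊕5c=c1, aa⊕5c=f6, 02⊕5c=5e.

49d8c1f65e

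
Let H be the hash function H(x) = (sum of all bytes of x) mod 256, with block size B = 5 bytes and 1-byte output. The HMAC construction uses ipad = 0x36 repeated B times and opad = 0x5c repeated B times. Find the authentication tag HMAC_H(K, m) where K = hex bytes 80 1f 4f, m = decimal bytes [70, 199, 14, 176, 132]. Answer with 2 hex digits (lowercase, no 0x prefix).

Key hex bytes 80 1f 4f is 3 bytes ≤ B = 5; zero-pad to 5 bytes: K' = 80 1f 4f 00 00.
K' ⊕ ipad = b6 29 79 36 36.  K' ⊕ opad = dc 43 13 5c 5c.
Inner input = (K'⊕ipad) ∥ m = b6 29 79 36 36 ∥ 46 c7 0e b0 84.
Inner hash: sum = 182+41+121+54+54+70+199+14+176+132 = 1043; mod 256 = 19 → 13.
Outer input = (K'⊕opad) ∥ inner = dc 43 13 5c 5c ∥ 13.
Outer hash (tag): sum = 220+67+19+92+92+19 = 509; mod 256 = 253 → fd.

fd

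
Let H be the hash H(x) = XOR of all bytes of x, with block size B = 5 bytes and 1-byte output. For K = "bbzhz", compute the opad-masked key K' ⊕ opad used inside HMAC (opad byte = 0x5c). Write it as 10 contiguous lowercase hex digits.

Key "bbzhz" = 62 62 7a 68 7a is exactly B = 5 bytes: K' = 62 62 7a 68 7a.
XOR each byte with 0x5c: 62⊕5c=3e, 62⊕5c=3e, 7a⊕5c=26, 68⊕5c=34, 7a⊕5c=26.

3e3e263426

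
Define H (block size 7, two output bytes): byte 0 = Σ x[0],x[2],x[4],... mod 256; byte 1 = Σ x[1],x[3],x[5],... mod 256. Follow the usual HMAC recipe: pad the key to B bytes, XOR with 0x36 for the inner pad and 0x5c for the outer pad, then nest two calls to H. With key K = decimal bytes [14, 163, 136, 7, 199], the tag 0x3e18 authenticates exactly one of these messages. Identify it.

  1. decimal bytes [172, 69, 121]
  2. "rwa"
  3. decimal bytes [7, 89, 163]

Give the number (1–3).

1

Key decimal bytes [14, 163, 136, 7, 199] = 0e a3 88 07 c7 is 5 bytes ≤ B = 7; zero-pad to 7 bytes: K' = 0e a3 88 07 c7 00 00.
K' ⊕ ipad = 38 95 be 31 f1 36 36; K' ⊕ opad = 52 ff d4 5b 9b 5c 5c.
m1: inner = H(38 95 be 31 f1 36 36 ac 45 79) = 62 21; tag = H(52 ff d4 5b 9b 5c 5c 62 21) = 3e18 ← matches
m2: inner = H(38 95 be 31 f1 36 36 72 77 61) = 94 cf; tag = H(52 ff d4 5b 9b 5c 5c 94 cf) = ec4a
m3: inner = H(38 95 be 31 f1 36 36 07 59 a3) = 76 a6; tag = H(52 ff d4 5b 9b 5c 5c 76 a6) = c32c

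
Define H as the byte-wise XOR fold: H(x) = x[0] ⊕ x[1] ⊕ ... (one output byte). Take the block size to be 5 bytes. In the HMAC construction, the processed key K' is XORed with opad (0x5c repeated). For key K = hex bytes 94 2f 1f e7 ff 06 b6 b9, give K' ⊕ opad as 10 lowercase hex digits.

e95c5c5c5c

Key hex bytes 94 2f 1f e7 ff 06 b6 b9 is 8 bytes > B = 5, so hash it first: H(key) = b5, then zero-pad to 5 bytes: K' = b5 00 00 00 00.
XOR each byte with 0x5c: b5⊕5c=e9, 00⊕5c=5c, 00⊕5c=5c, 00⊕5c=5c, 00⊕5c=5c.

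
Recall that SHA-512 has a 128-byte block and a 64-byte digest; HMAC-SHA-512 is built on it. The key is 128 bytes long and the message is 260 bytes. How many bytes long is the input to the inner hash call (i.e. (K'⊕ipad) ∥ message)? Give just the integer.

388

Key is 128 ≤ 128 bytes, zero-padded: |K'| = 128.
Inner input = (K'⊕ipad) ∥ m → 128 + 260 = 388 bytes.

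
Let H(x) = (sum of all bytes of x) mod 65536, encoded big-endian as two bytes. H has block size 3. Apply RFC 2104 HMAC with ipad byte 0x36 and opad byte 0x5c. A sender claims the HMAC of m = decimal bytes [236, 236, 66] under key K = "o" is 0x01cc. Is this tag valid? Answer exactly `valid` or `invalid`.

Key "o" = 6f is 1 byte ≤ B = 3; zero-pad to 3 bytes: K' = 6f 00 00.
K' ⊕ ipad = 59 36 36; K' ⊕ opad = 33 5c 5c.
Inner hash: sum = 89+54+54+236+236+66 = 735 → 02 df.
Outer hash (recomputed tag): sum = 51+92+92+2+223 = 460 → 01 cc.
Recomputed tag = 01cc; claimed = 01cc → match.

valid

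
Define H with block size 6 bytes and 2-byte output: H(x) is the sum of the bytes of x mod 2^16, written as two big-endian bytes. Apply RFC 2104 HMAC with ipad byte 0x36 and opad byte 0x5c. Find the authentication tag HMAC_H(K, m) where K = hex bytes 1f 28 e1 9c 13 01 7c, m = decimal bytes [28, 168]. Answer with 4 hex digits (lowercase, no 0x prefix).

Key hex bytes 1f 28 e1 9c 13 01 7c is 7 bytes > B = 6, so hash it first: H(key) = 02 54, then zero-pad to 6 bytes: K' = 02 54 00 00 00 00.
K' ⊕ ipad = 34 62 36 36 36 36.  K' ⊕ opad = 5e 08 5c 5c 5c 5c.
Inner input = (K'⊕ipad) ∥ m = 34 62 36 36 36 36 ∥ 1c a8.
Inner hash: sum = 52+98+54+54+54+54+28+168 = 562 → 02 32.
Outer input = (K'⊕opad) ∥ inner = 5e 08 5c 5c 5c 5c ∥ 02 32.
Outer hash (tag): sum = 94+8+92+92+92+92+2+50 = 522 → 02 0a.

020a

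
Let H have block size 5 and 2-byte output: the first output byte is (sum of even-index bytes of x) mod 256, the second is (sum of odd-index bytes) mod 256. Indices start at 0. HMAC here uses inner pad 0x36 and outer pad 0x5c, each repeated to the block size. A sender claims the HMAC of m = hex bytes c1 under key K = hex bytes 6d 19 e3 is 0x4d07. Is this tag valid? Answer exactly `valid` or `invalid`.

Key hex bytes 6d 19 e3 is 3 bytes ≤ B = 5; zero-pad to 5 bytes: K' = 6d 19 e3 00 00.
K' ⊕ ipad = 5b 2f d5 36 36; K' ⊕ opad = 31 45 bf 5c 5c.
Inner hash: even-index sum = 358 mod 256 = 102; odd-index sum = 294 mod 256 = 38 → 66 26.
Outer hash (recomputed tag): even-index sum = 370 mod 256 = 114; odd-index sum = 263 mod 256 = 7 → 72 07.
Recomputed tag = 7207; claimed = 4d07 → mismatch.

invalid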